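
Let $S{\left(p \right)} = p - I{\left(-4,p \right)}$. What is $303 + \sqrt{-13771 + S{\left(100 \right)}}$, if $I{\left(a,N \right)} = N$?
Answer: $303 + i \sqrt{13771} \approx 303.0 + 117.35 i$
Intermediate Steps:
$S{\left(p \right)} = 0$ ($S{\left(p \right)} = p - p = 0$)
$303 + \sqrt{-13771 + S{\left(100 \right)}} = 303 + \sqrt{-13771 + 0} = 303 + \sqrt{-13771} = 303 + i \sqrt{13771}$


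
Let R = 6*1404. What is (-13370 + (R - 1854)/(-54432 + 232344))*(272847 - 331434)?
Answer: 7742196765705/9884 ≈ 7.8331e+8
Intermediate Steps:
R = 8424
(-13370 + (R - 1854)/(-54432 + 232344))*(272847 - 331434) = (-13370 + (8424 - 1854)/(-54432 + 232344))*(272847 - 331434) = (-13370 + 6570/177912)*(-58587) = (-13370 + 6570*(1/177912))*(-58587) = (-13370 + 365/9884)*(-58587) = -132148715/9884*(-58587) = 7742196765705/9884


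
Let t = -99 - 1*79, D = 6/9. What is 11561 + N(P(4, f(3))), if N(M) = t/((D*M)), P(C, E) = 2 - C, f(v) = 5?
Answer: 23389/2 ≈ 11695.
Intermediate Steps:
D = ⅔ (D = 6*(⅑) = ⅔ ≈ 0.66667)
t = -178 (t = -99 - 79 = -178)
N(M) = -267/M (N(M) = -178*3/(2*M) = -267/M)
11561 + N(P(4, f(3))) = 11561 - 267/(2 - 1*4) = 11561 - 267/(2 - 4) = 11561 - 267/(-2) = 11561 - 267*(-½) = 11561 + 267/2 = 23389/2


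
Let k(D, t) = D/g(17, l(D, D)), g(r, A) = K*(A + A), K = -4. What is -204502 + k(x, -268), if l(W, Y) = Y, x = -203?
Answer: -1636017/8 ≈ -2.0450e+5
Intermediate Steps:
g(r, A) = -8*A (g(r, A) = -4*(A + A) = -8*A)
k(D, t) = -⅛ (k(D, t) = D/((-8*D)) = D*(-1/(8*D)) = -⅛)
-204502 + k(x, -268) = -204502 - ⅛ = -1636017/8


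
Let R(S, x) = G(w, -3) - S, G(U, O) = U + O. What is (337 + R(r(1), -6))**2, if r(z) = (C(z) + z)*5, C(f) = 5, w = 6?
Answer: 96100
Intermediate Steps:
G(U, O) = O + U
r(z) = 25 + 5*z (r(z) = (5 + z)*5 = 25 + 5*z)
R(S, x) = 3 - S (R(S, x) = (-3 + 6) - S = 3 - S)
(337 + R(r(1), -6))**2 = (337 + (3 - (25 + 5*1)))**2 = (337 + (3 - (25 + 5)))**2 = (337 + (3 - 1*30))**2 = (337 + (3 - 30))**2 = (337 - 27)**2 = 310**2 = 96100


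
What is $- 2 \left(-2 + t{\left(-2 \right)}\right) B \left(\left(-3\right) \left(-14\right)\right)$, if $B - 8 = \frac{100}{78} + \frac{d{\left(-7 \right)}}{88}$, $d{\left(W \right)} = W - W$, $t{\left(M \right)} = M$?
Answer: $\frac{40544}{13} \approx 3118.8$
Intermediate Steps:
$d{\left(W \right)} = 0$
$B = \frac{362}{39}$ ($B = 8 + \left(\frac{100}{78} + \frac{0}{88}\right) = 8 + \left(100 \cdot \frac{1}{78} + 0 \cdot \frac{1}{88}\right) = 8 + \left(\frac{50}{39} + 0\right) = 8 + \frac{50}{39} = \frac{362}{39} \approx 9.282$)
$- 2 \left(-2 + t{\left(-2 \right)}\right) B \left(\left(-3\right) \left(-14\right)\right) = - 2 \left(-2 - 2\right) \frac{362}{39} \left(\left(-3\right) \left(-14\right)\right) = \left(-2\right) \left(-4\right) \frac{362}{39} \cdot 42 = 8 \cdot \frac{362}{39} \cdot 42 = \frac{2896}{39} \cdot 42 = \frac{40544}{13}$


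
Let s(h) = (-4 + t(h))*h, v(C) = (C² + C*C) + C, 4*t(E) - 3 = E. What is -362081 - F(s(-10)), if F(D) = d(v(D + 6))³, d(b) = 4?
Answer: -362145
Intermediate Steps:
t(E) = ¾ + E/4
v(C) = C + 2*C² (v(C) = (C² + C²) + C = 2*C² + C = C + 2*C²)
s(h) = h*(-13/4 + h/4) (s(h) = (-4 + (¾ + h/4))*h = (-13/4 + h/4)*h = h*(-13/4 + h/4))
F(D) = 64 (F(D) = 4³ = 64)
-362081 - F(s(-10)) = -362081 - 1*64 = -362081 - 64 = -362145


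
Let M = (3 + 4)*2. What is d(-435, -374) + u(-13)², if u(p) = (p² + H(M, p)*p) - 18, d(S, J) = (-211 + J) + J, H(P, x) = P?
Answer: 2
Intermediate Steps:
M = 14 (M = 7*2 = 14)
d(S, J) = -211 + 2*J
u(p) = -18 + p² + 14*p (u(p) = (p² + 14*p) - 18 = -18 + p² + 14*p)
d(-435, -374) + u(-13)² = (-211 + 2*(-374)) + (-18 + (-13)² + 14*(-13))² = (-211 - 748) + (-18 + 169 - 182)² = -959 + (-31)² = -959 + 961 = 2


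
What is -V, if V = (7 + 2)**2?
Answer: -81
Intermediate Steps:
V = 81 (V = 9**2 = 81)
-V = -1*81 = -81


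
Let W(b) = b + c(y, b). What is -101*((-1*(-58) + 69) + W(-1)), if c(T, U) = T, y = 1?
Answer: -12827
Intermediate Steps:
W(b) = 1 + b (W(b) = b + 1 = 1 + b)
-101*((-1*(-58) + 69) + W(-1)) = -101*((-1*(-58) + 69) + (1 - 1)) = -101*((58 + 69) + 0) = -101*(127 + 0) = -101*127 = -12827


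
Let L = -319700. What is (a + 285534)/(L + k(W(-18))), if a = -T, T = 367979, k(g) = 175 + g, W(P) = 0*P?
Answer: 16489/63905 ≈ 0.25802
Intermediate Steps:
W(P) = 0
a = -367979 (a = -1*367979 = -367979)
(a + 285534)/(L + k(W(-18))) = (-367979 + 285534)/(-319700 + (175 + 0)) = -82445/(-319700 + 175) = -82445/(-319525) = -82445*(-1/319525) = 16489/63905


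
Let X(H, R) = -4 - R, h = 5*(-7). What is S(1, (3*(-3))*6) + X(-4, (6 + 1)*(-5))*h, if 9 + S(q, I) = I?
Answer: -1148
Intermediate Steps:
S(q, I) = -9 + I
h = -35
S(1, (3*(-3))*6) + X(-4, (6 + 1)*(-5))*h = (-9 + (3*(-3))*6) + (-4 - (6 + 1)*(-5))*(-35) = (-9 - 9*6) + (-4 - 7*(-5))*(-35) = (-9 - 54) + (-4 - 1*(-35))*(-35) = -63 + (-4 + 35)*(-35) = -63 + 31*(-35) = -63 - 1085 = -1148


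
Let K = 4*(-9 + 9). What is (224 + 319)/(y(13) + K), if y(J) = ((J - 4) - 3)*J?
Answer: 181/26 ≈ 6.9615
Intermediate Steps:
y(J) = J*(-7 + J) (y(J) = ((-4 + J) - 3)*J = (-7 + J)*J = J*(-7 + J))
K = 0 (K = 4*0 = 0)
(224 + 319)/(y(13) + K) = (224 + 319)/(13*(-7 + 13) + 0) = 543/(13*6 + 0) = 543/(78 + 0) = 543/78 = 543*(1/78) = 181/26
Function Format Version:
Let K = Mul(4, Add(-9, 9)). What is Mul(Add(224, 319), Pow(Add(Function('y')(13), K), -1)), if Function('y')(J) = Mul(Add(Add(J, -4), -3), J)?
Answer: Rational(181, 26) ≈ 6.9615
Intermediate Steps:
Function('y')(J) = Mul(J, Add(-7, J)) (Function('y')(J) = Mul(Add(Add(-4, J), -3), J) = Mul(Add(-7, J), J) = Mul(J, Add(-7, J)))
K = 0 (K = Mul(4, 0) = 0)
Mul(Add(224, 319), Pow(Add(Function('y')(13), K), -1)) = Mul(Add(224, 319), Pow(Add(Mul(13, Add(-7, 13)), 0), -1)) = Mul(543, Pow(Add(Mul(13, 6), 0), -1)) = Mul(543, Pow(Add(78, 0), -1)) = Mul(543, Pow(78, -1)) = Mul(543, Rational(1, 78)) = Rational(181, 26)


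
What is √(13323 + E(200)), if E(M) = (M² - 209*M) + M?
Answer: √11723 ≈ 108.27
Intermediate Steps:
E(M) = M² - 208*M
√(13323 + E(200)) = √(13323 + 200*(-208 + 200)) = √(13323 + 200*(-8)) = √(13323 - 1600) = √11723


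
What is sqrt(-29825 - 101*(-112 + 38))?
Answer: I*sqrt(22351) ≈ 149.5*I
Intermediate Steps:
sqrt(-29825 - 101*(-112 + 38)) = sqrt(-29825 - 101*(-74)) = sqrt(-29825 + 7474) = sqrt(-22351) = I*sqrt(22351)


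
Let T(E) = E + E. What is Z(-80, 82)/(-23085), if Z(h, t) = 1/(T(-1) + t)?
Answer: -1/1846800 ≈ -5.4148e-7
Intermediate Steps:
T(E) = 2*E
Z(h, t) = 1/(-2 + t) (Z(h, t) = 1/(2*(-1) + t) = 1/(-2 + t))
Z(-80, 82)/(-23085) = 1/((-2 + 82)*(-23085)) = -1/23085/80 = (1/80)*(-1/23085) = -1/1846800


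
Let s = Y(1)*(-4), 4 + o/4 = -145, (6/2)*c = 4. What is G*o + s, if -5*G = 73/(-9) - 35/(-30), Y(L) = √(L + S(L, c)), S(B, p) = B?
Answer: -7450/9 - 4*√2 ≈ -833.43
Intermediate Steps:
c = 4/3 (c = (⅓)*4 = 4/3 ≈ 1.3333)
Y(L) = √2*√L (Y(L) = √(L + L) = √(2*L) = √2*√L)
o = -596 (o = -16 + 4*(-145) = -16 - 580 = -596)
s = -4*√2 (s = (√2*√1)*(-4) = (√2*1)*(-4) = √2*(-4) = -4*√2 ≈ -5.6569)
G = 25/18 (G = -(73/(-9) - 35/(-30))/5 = -(73*(-⅑) - 35*(-1/30))/5 = -(-73/9 + 7/6)/5 = -⅕*(-125/18) = 25/18 ≈ 1.3889)
G*o + s = (25/18)*(-596) - 4*√2 = -7450/9 - 4*√2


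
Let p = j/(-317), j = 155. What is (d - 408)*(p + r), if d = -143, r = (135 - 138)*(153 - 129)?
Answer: 12661429/317 ≈ 39941.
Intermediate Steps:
r = -72 (r = -3*24 = -72)
p = -155/317 (p = 155/(-317) = 155*(-1/317) = -155/317 ≈ -0.48896)
(d - 408)*(p + r) = (-143 - 408)*(-155/317 - 72) = -551*(-22979/317) = 12661429/317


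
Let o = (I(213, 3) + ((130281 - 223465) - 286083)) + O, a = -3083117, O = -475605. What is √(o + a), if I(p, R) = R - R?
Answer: I*√3937989 ≈ 1984.4*I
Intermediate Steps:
I(p, R) = 0
o = -854872 (o = (0 + ((130281 - 223465) - 286083)) - 475605 = (0 + (-93184 - 286083)) - 475605 = (0 - 379267) - 475605 = -379267 - 475605 = -854872)
√(o + a) = √(-854872 - 3083117) = √(-3937989) = I*√3937989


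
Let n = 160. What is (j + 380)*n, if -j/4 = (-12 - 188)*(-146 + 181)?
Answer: 4540800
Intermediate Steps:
j = 28000 (j = -4*(-12 - 188)*(-146 + 181) = -(-800)*35 = -4*(-7000) = 28000)
(j + 380)*n = (28000 + 380)*160 = 28380*160 = 4540800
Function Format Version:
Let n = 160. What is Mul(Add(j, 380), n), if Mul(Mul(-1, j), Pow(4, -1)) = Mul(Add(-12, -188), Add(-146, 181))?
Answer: 4540800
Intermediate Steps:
j = 28000 (j = Mul(-4, Mul(Add(-12, -188), Add(-146, 181))) = Mul(-4, Mul(-200, 35)) = Mul(-4, -7000) = 28000)
Mul(Add(j, 380), n) = Mul(Add(28000, 380), 160) = Mul(28380, 160) = 4540800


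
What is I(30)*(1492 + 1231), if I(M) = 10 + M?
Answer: 108920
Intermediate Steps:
I(30)*(1492 + 1231) = (10 + 30)*(1492 + 1231) = 40*2723 = 108920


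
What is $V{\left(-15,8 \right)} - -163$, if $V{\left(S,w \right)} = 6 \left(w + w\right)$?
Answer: $259$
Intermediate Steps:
$V{\left(S,w \right)} = 12 w$ ($V{\left(S,w \right)} = 6 \cdot 2 w = 12 w$)
$V{\left(-15,8 \right)} - -163 = 12 \cdot 8 - -163 = 96 + 163 = 259$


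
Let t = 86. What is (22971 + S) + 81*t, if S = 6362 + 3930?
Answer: 40229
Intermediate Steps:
S = 10292
(22971 + S) + 81*t = (22971 + 10292) + 81*86 = 33263 + 6966 = 40229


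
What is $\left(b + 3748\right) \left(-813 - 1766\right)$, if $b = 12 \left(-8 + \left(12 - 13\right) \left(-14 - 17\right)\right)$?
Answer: $-10377896$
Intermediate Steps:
$b = 276$ ($b = 12 \left(-8 - -31\right) = 12 \left(-8 + 31\right) = 12 \cdot 23 = 276$)
$\left(b + 3748\right) \left(-813 - 1766\right) = \left(276 + 3748\right) \left(-813 - 1766\right) = 4024 \left(-813 - 1766\right) = 4024 \left(-2579\right) = -10377896$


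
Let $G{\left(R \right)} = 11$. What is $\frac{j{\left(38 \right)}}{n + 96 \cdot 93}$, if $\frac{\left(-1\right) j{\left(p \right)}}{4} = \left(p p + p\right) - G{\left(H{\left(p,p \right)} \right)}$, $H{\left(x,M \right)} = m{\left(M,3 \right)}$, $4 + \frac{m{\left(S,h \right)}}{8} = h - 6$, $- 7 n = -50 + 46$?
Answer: $- \frac{10297}{15625} \approx -0.65901$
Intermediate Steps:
$n = \frac{4}{7}$ ($n = - \frac{-50 + 46}{7} = \left(- \frac{1}{7}\right) \left(-4\right) = \frac{4}{7} \approx 0.57143$)
$m{\left(S,h \right)} = -80 + 8 h$ ($m{\left(S,h \right)} = -32 + 8 \left(h - 6\right) = -32 + 8 \left(-6 + h\right) = -32 + \left(-48 + 8 h\right) = -80 + 8 h$)
$H{\left(x,M \right)} = -56$ ($H{\left(x,M \right)} = -80 + 8 \cdot 3 = -80 + 24 = -56$)
$j{\left(p \right)} = 44 - 4 p - 4 p^{2}$ ($j{\left(p \right)} = - 4 \left(\left(p p + p\right) - 11\right) = - 4 \left(\left(p^{2} + p\right) - 11\right) = - 4 \left(\left(p + p^{2}\right) - 11\right) = - 4 \left(-11 + p + p^{2}\right) = 44 - 4 p - 4 p^{2}$)
$\frac{j{\left(38 \right)}}{n + 96 \cdot 93} = \frac{44 - 152 - 4 \cdot 38^{2}}{\frac{4}{7} + 96 \cdot 93} = \frac{44 - 152 - 5776}{\frac{4}{7} + 8928} = \frac{44 - 152 - 5776}{\frac{62500}{7}} = \left(-5884\right) \frac{7}{62500} = - \frac{10297}{15625}$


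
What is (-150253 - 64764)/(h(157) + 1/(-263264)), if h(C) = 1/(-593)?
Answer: 3051590694944/23987 ≈ 1.2722e+8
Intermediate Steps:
h(C) = -1/593
(-150253 - 64764)/(h(157) + 1/(-263264)) = (-150253 - 64764)/(-1/593 + 1/(-263264)) = -215017/(-1/593 - 1/263264) = -215017/(-263857/156115552) = -215017*(-156115552/263857) = 3051590694944/23987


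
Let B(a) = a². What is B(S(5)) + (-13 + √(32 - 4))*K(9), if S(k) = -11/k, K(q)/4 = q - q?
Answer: 121/25 ≈ 4.8400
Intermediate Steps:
K(q) = 0 (K(q) = 4*(q - q) = 4*0 = 0)
B(S(5)) + (-13 + √(32 - 4))*K(9) = (-11/5)² + (-13 + √(32 - 4))*0 = (-11*⅕)² + (-13 + √28)*0 = (-11/5)² + (-13 + 2*√7)*0 = 121/25 + 0 = 121/25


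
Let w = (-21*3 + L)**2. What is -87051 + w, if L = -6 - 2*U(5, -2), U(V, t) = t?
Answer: -82826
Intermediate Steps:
L = -2 (L = -6 - 2*(-2) = -6 + 4 = -2)
w = 4225 (w = (-21*3 - 2)**2 = (-63 - 2)**2 = (-65)**2 = 4225)
-87051 + w = -87051 + 4225 = -82826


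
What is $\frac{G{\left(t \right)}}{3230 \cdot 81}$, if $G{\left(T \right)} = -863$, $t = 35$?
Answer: $- \frac{863}{261630} \approx -0.0032986$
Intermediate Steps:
$\frac{G{\left(t \right)}}{3230 \cdot 81} = - \frac{863}{3230 \cdot 81} = - \frac{863}{261630}$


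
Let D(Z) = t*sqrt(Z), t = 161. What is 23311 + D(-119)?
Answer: 23311 + 161*I*sqrt(119) ≈ 23311.0 + 1756.3*I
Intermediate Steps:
D(Z) = 161*sqrt(Z)
23311 + D(-119) = 23311 + 161*sqrt(-119) = 23311 + 161*(I*sqrt(119)) = 23311 + 161*I*sqrt(119)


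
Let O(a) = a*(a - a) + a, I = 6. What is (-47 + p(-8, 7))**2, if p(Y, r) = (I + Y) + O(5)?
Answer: 1936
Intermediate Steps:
O(a) = a (O(a) = a*0 + a = 0 + a = a)
p(Y, r) = 11 + Y (p(Y, r) = (6 + Y) + 5 = 11 + Y)
(-47 + p(-8, 7))**2 = (-47 + (11 - 8))**2 = (-47 + 3)**2 = (-44)**2 = 1936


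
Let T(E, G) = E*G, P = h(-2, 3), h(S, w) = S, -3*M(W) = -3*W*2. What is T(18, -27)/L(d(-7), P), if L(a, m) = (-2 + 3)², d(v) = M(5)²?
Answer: -486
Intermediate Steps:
M(W) = 2*W (M(W) = -(-3*W)*2/3 = -(-2)*W = 2*W)
d(v) = 100 (d(v) = (2*5)² = 10² = 100)
P = -2
L(a, m) = 1 (L(a, m) = 1² = 1)
T(18, -27)/L(d(-7), P) = (18*(-27))/1 = -486*1 = -486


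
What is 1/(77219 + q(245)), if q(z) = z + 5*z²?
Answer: 1/377589 ≈ 2.6484e-6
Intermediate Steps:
1/(77219 + q(245)) = 1/(77219 + 245*(1 + 5*245)) = 1/(77219 + 245*(1 + 1225)) = 1/(77219 + 245*1226) = 1/(77219 + 300370) = 1/377589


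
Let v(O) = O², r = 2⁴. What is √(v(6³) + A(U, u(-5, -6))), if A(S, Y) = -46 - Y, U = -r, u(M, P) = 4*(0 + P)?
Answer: √46634 ≈ 215.95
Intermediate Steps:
r = 16
u(M, P) = 4*P
U = -16 (U = -1*16 = -16)
√(v(6³) + A(U, u(-5, -6))) = √((6³)² + (-46 - 4*(-6))) = √(216² + (-46 - 1*(-24))) = √(46656 + (-46 + 24)) = √(46656 - 22) = √46634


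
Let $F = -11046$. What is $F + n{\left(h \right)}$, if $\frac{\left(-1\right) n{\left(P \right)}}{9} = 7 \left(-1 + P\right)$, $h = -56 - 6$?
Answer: $-7077$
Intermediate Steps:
$h = -62$ ($h = -56 - 6 = -62$)
$n{\left(P \right)} = 63 - 63 P$ ($n{\left(P \right)} = - 9 \cdot 7 \left(-1 + P\right) = - 9 \left(-7 + 7 P\right) = 63 - 63 P$)
$F + n{\left(h \right)} = -11046 + \left(63 - -3906\right) = -11046 + \left(63 + 3906\right) = -11046 + 3969 = -7077$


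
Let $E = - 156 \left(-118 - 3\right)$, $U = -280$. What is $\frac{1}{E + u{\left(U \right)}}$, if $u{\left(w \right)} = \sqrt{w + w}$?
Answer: $\frac{4719}{89075984} - \frac{i \sqrt{35}}{89075984} \approx 5.2977 \cdot 10^{-5} - 6.6416 \cdot 10^{-8} i$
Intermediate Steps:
$u{\left(w \right)} = \sqrt{2} \sqrt{w}$ ($u{\left(w \right)} = \sqrt{2 w} = \sqrt{2} \sqrt{w}$)
$E = 18876$ ($E = \left(-156\right) \left(-121\right) = 18876$)
$\frac{1}{E + u{\left(U \right)}} = \frac{1}{18876 + \sqrt{2} \sqrt{-280}} = \frac{1}{18876 + \sqrt{2} \cdot 2 i \sqrt{70}} = \frac{1}{18876 + 4 i \sqrt{35}}$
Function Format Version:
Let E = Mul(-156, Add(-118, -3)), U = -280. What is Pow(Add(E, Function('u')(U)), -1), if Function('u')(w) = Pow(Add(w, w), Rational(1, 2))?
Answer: Add(Rational(4719, 89075984), Mul(Rational(-1, 89075984), I, Pow(35, Rational(1, 2)))) ≈ Add(5.2977e-5, Mul(-6.6416e-8, I))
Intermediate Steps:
Function('u')(w) = Mul(Pow(2, Rational(1, 2)), Pow(w, Rational(1, 2))) (Function('u')(w) = Pow(Mul(2, w), Rational(1, 2)) = Mul(Pow(2, Rational(1, 2)), Pow(w, Rational(1, 2))))
E = 18876 (E = Mul(-156, -121) = 18876)
Pow(Add(E, Function('u')(U)), -1) = Pow(Add(18876, Mul(Pow(2, Rational(1, 2)), Pow(-280, Rational(1, 2)))), -1) = Pow(Add(18876, Mul(Pow(2, Rational(1, 2)), Mul(2, I, Pow(70, Rational(1, 2))))), -1) = Pow(Add(18876, Mul(4, I, Pow(35, Rational(1, 2)))), -1)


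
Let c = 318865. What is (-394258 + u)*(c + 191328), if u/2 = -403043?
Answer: -612407106392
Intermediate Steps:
u = -806086 (u = 2*(-403043) = -806086)
(-394258 + u)*(c + 191328) = (-394258 - 806086)*(318865 + 191328) = -1200344*510193 = -612407106392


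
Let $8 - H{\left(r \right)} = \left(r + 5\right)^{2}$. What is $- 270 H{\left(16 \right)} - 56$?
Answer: $116854$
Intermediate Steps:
$H{\left(r \right)} = 8 - \left(5 + r\right)^{2}$ ($H{\left(r \right)} = 8 - \left(r + 5\right)^{2} = 8 - \left(5 + r\right)^{2}$)
$- 270 H{\left(16 \right)} - 56 = - 270 \left(8 - \left(5 + 16\right)^{2}\right) - 56 = - 270 \left(8 - 21^{2}\right) - 56 = - 270 \left(8 - 441\right) - 56 = \left(-270\right) \left(-433\right) - 56 = 116910 - 56 = 116854$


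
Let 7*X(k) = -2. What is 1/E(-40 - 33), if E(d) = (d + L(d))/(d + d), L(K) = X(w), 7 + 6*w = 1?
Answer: 1022/513 ≈ 1.9922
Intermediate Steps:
w = -1 (w = -7/6 + (1/6)*1 = -7/6 + 1/6 = -1)
X(k) = -2/7 (X(k) = (1/7)*(-2) = -2/7)
L(K) = -2/7
E(d) = (-2/7 + d)/(2*d) (E(d) = (d - 2/7)/(d + d) = (-2/7 + d)/((2*d)) = (-2/7 + d)*(1/(2*d)) = (-2/7 + d)/(2*d))
1/E(-40 - 33) = 1/((-2 + 7*(-40 - 33))/(14*(-40 - 33))) = 1/((1/14)*(-2 + 7*(-73))/(-73)) = 1/((1/14)*(-1/73)*(-2 - 511)) = 1/((1/14)*(-1/73)*(-513)) = 1/(513/1022) = 1022/513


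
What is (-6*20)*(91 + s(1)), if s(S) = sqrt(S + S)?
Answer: -10920 - 120*sqrt(2) ≈ -11090.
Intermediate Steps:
s(S) = sqrt(2)*sqrt(S) (s(S) = sqrt(2*S) = sqrt(2)*sqrt(S))
(-6*20)*(91 + s(1)) = (-6*20)*(91 + sqrt(2)*sqrt(1)) = -120*(91 + sqrt(2)*1) = -120*(91 + sqrt(2)) = -10920 - 120*sqrt(2)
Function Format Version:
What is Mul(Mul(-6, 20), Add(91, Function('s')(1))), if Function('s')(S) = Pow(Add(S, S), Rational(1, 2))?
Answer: Add(-10920, Mul(-120, Pow(2, Rational(1, 2)))) ≈ -11090.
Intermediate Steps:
Function('s')(S) = Mul(Pow(2, Rational(1, 2)), Pow(S, Rational(1, 2))) (Function('s')(S) = Pow(Mul(2, S), Rational(1, 2)) = Mul(Pow(2, Rational(1, 2)), Pow(S, Rational(1, 2))))
Mul(Mul(-6, 20), Add(91, Function('s')(1))) = Mul(Mul(-6, 20), Add(91, Mul(Pow(2, Rational(1, 2)), Pow(1, Rational(1, 2))))) = Mul(-120, Add(91, Mul(Pow(2, Rational(1, 2)), 1))) = Mul(-120, Add(91, Pow(2, Rational(1, 2)))) = Add(-10920, Mul(-120, Pow(2, Rational(1, 2))))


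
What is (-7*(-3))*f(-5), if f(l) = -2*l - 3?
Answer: 147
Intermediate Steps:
f(l) = -3 - 2*l
(-7*(-3))*f(-5) = (-7*(-3))*(-3 - 2*(-5)) = 21*(-3 + 10) = 21*7 = 147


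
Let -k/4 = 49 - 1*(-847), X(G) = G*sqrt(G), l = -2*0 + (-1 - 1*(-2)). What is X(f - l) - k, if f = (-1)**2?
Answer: 3584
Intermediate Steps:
l = 1 (l = 0 + (-1 + 2) = 0 + 1 = 1)
f = 1
X(G) = G**(3/2)
k = -3584 (k = -4*(49 - 1*(-847)) = -4*(49 + 847) = -4*896 = -3584)
X(f - l) - k = (1 - 1*1)**(3/2) - 1*(-3584) = (1 - 1)**(3/2) + 3584 = 0**(3/2) + 3584 = 0 + 3584 = 3584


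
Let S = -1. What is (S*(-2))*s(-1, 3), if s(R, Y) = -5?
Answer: -10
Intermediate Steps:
(S*(-2))*s(-1, 3) = -1*(-2)*(-5) = 2*(-5) = -10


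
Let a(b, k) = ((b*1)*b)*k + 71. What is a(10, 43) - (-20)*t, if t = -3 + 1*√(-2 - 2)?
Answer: 4311 + 40*I ≈ 4311.0 + 40.0*I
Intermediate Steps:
a(b, k) = 71 + k*b² (a(b, k) = (b*b)*k + 71 = b²*k + 71 = k*b² + 71 = 71 + k*b²)
t = -3 + 2*I (t = -3 + 1*√(-4) = -3 + 1*(2*I) = -3 + 2*I ≈ -3.0 + 2.0*I)
a(10, 43) - (-20)*t = (71 + 43*10²) - (-20)*(-3 + 2*I) = (71 + 43*100) - (60 - 40*I) = (71 + 4300) + (-60 + 40*I) = 4371 + (-60 + 40*I) = 4311 + 40*I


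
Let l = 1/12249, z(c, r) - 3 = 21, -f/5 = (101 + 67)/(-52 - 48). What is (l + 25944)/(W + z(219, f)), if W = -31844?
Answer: -317788057/389763180 ≈ -0.81534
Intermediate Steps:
f = 42/5 (f = -5*(101 + 67)/(-52 - 48) = -840/(-100) = -840*(-1)/100 = -5*(-42/25) = 42/5 ≈ 8.4000)
z(c, r) = 24 (z(c, r) = 3 + 21 = 24)
l = 1/12249 ≈ 8.1639e-5
(l + 25944)/(W + z(219, f)) = (1/12249 + 25944)/(-31844 + 24) = (317788057/12249)/(-31820) = (317788057/12249)*(-1/31820) = -317788057/389763180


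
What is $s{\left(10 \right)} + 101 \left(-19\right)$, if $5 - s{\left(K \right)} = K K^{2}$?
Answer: $-2914$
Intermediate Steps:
$s{\left(K \right)} = 5 - K^{3}$ ($s{\left(K \right)} = 5 - K K^{2} = 5 - K^{3}$)
$s{\left(10 \right)} + 101 \left(-19\right) = \left(5 - 10^{3}\right) + 101 \left(-19\right) = \left(5 - 1000\right) - 1919 = -995 - 1919 = -2914$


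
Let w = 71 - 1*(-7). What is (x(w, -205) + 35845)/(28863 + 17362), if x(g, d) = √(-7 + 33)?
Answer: 7169/9245 + √26/46225 ≈ 0.77556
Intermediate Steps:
w = 78 (w = 71 + 7 = 78)
x(g, d) = √26
(x(w, -205) + 35845)/(28863 + 17362) = (√26 + 35845)/(28863 + 17362) = (35845 + √26)/46225 = (35845 + √26)*(1/46225) = 7169/9245 + √26/46225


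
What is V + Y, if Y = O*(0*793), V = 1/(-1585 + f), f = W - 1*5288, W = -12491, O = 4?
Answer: -1/19364 ≈ -5.1642e-5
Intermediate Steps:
f = -17779 (f = -12491 - 1*5288 = -12491 - 5288 = -17779)
V = -1/19364 (V = 1/(-1585 - 17779) = 1/(-19364) = -1/19364 ≈ -5.1642e-5)
Y = 0 (Y = 4*(0*793) = 4*0 = 0)
V + Y = -1/19364 + 0 = -1/19364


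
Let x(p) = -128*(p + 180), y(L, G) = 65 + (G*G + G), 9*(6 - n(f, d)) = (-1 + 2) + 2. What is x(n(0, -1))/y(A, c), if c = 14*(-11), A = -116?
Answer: -71296/70881 ≈ -1.0059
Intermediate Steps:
n(f, d) = 17/3 (n(f, d) = 6 - ((-1 + 2) + 2)/9 = 6 - (1 + 2)/9 = 6 - 1/9*3 = 6 - 1/3 = 17/3)
c = -154
y(L, G) = 65 + G + G**2 (y(L, G) = 65 + (G**2 + G) = 65 + (G + G**2) = 65 + G + G**2)
x(p) = -23040 - 128*p (x(p) = -128*(180 + p) = -23040 - 128*p)
x(n(0, -1))/y(A, c) = (-23040 - 128*17/3)/(65 - 154 + (-154)**2) = (-23040 - 2176/3)/(65 - 154 + 23716) = -71296/3/23627 = -71296/3*1/23627 = -71296/70881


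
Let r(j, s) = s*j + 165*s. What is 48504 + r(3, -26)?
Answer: 44136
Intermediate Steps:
r(j, s) = 165*s + j*s (r(j, s) = j*s + 165*s = 165*s + j*s)
48504 + r(3, -26) = 48504 - 26*(165 + 3) = 48504 - 26*168 = 48504 - 4368 = 44136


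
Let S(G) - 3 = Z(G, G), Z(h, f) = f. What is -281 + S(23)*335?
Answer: 8429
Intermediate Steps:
S(G) = 3 + G
-281 + S(23)*335 = -281 + (3 + 23)*335 = -281 + 26*335 = -281 + 8710 = 8429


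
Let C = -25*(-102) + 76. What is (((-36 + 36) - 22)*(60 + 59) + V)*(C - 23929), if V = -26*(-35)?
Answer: 36385524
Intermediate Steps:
V = 910
C = 2626 (C = 2550 + 76 = 2626)
(((-36 + 36) - 22)*(60 + 59) + V)*(C - 23929) = (((-36 + 36) - 22)*(60 + 59) + 910)*(2626 - 23929) = ((0 - 22)*119 + 910)*(-21303) = (-22*119 + 910)*(-21303) = (-2618 + 910)*(-21303) = -1708*(-21303) = 36385524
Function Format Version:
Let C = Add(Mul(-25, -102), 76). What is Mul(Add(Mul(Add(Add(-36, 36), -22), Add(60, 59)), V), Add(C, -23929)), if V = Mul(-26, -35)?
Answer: 36385524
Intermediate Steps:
V = 910
C = 2626 (C = Add(2550, 76) = 2626)
Mul(Add(Mul(Add(Add(-36, 36), -22), Add(60, 59)), V), Add(C, -23929)) = Mul(Add(Mul(Add(Add(-36, 36), -22), Add(60, 59)), 910), Add(2626, -23929)) = Mul(Add(Mul(Add(0, -22), 119), 910), -21303) = Mul(Add(Mul(-22, 119), 910), -21303) = Mul(Add(-2618, 910), -21303) = Mul(-1708, -21303) = 36385524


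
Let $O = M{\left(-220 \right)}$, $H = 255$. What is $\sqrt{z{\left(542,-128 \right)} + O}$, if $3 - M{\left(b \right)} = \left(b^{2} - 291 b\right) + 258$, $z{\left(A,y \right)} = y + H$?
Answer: $2 i \sqrt{28137} \approx 335.48 i$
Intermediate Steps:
$z{\left(A,y \right)} = 255 + y$ ($z{\left(A,y \right)} = y + 255 = 255 + y$)
$M{\left(b \right)} = -255 - b^{2} + 291 b$ ($M{\left(b \right)} = 3 - \left(\left(b^{2} - 291 b\right) + 258\right) = 3 - \left(258 + b^{2} - 291 b\right) = -255 - b^{2} + 291 b$)
$O = -112675$ ($O = -255 - \left(-220\right)^{2} + 291 \left(-220\right) = -255 - 48400 - 64020 = -112675$)
$\sqrt{z{\left(542,-128 \right)} + O} = \sqrt{\left(255 - 128\right) - 112675} = \sqrt{127 - 112675} = \sqrt{-112548} = 2 i \sqrt{28137}$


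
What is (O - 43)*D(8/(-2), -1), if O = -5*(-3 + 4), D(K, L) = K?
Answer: 192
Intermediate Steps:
O = -5 (O = -5*1 = -5)
(O - 43)*D(8/(-2), -1) = (-5 - 43)*(8/(-2)) = -384*(-1)/2 = -48*(-4) = 192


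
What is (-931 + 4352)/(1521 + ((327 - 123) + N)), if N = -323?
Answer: 3421/1402 ≈ 2.4401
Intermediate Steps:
(-931 + 4352)/(1521 + ((327 - 123) + N)) = (-931 + 4352)/(1521 + ((327 - 123) - 323)) = 3421/(1521 + (204 - 323)) = 3421/(1521 - 119) = 3421/1402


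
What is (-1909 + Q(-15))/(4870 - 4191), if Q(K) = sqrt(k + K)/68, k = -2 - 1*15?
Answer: -1909/679 + I*sqrt(2)/11543 ≈ -2.8115 + 0.00012252*I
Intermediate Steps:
k = -17 (k = -2 - 15 = -17)
Q(K) = sqrt(-17 + K)/68
(-1909 + Q(-15))/(4870 - 4191) = (-1909 + sqrt(-17 - 15)/68)/(4870 - 4191) = (-1909 + sqrt(-32)/68)/679 = (-1909 + (4*I*sqrt(2))/68)*(1/679) = (-1909 + I*sqrt(2)/17)*(1/679) = -1909/679 + I*sqrt(2)/11543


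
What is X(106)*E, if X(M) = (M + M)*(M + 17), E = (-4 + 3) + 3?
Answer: 52152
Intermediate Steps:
E = 2 (E = -1 + 3 = 2)
X(M) = 2*M*(17 + M) (X(M) = (2*M)*(17 + M) = 2*M*(17 + M))
X(106)*E = (2*106*(17 + 106))*2 = (2*106*123)*2 = 26076*2 = 52152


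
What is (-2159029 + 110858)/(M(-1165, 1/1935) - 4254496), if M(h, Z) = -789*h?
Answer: 2048171/3335311 ≈ 0.61409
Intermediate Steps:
(-2159029 + 110858)/(M(-1165, 1/1935) - 4254496) = (-2159029 + 110858)/(-789*(-1165) - 4254496) = -2048171/(919185 - 4254496) = -2048171/(-3335311) = -2048171*(-1/3335311) = 2048171/3335311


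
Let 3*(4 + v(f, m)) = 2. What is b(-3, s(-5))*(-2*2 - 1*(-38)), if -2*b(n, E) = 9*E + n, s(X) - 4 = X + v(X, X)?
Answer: 714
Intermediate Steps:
v(f, m) = -10/3 (v(f, m) = -4 + (⅓)*2 = -4 + ⅔ = -10/3)
s(X) = ⅔ + X (s(X) = 4 + (X - 10/3) = 4 + (-10/3 + X) = ⅔ + X)
b(n, E) = -9*E/2 - n/2 (b(n, E) = -(9*E + n)/2 = -(n + 9*E)/2 = -9*E/2 - n/2)
b(-3, s(-5))*(-2*2 - 1*(-38)) = (-9*(⅔ - 5)/2 - ½*(-3))*(-2*2 - 1*(-38)) = (-9/2*(-13/3) + 3/2)*(-4 + 38) = (39/2 + 3/2)*34 = 21*34 = 714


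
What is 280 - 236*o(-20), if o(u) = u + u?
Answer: 9720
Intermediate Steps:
o(u) = 2*u
280 - 236*o(-20) = 280 - 472*(-20) = 280 - 236*(-40) = 280 + 9440 = 9720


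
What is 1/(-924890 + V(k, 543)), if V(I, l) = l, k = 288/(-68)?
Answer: -1/924347 ≈ -1.0818e-6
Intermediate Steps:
k = -72/17 (k = 288*(-1/68) = -72/17 ≈ -4.2353)
1/(-924890 + V(k, 543)) = 1/(-924890 + 543) = 1/(-924347) = -1/924347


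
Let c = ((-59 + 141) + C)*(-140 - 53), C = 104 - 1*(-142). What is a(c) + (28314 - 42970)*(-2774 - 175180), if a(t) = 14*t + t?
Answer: 2607144264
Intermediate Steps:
C = 246 (C = 104 + 142 = 246)
c = -63304 (c = ((-59 + 141) + 246)*(-140 - 53) = (82 + 246)*(-193) = 328*(-193) = -63304)
a(t) = 15*t
a(c) + (28314 - 42970)*(-2774 - 175180) = 15*(-63304) + (28314 - 42970)*(-2774 - 175180) = -949560 - 14656*(-177954) = -949560 + 2608093824 = 2607144264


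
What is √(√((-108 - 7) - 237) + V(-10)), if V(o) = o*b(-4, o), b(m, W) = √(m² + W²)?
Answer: 2*√(-5*√29 + I*√22) ≈ 0.90053 + 10.417*I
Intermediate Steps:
b(m, W) = √(W² + m²)
V(o) = o*√(16 + o²) (V(o) = o*√(o² + (-4)²) = o*√(o² + 16) = o*√(16 + o²))
√(√((-108 - 7) - 237) + V(-10)) = √(√((-108 - 7) - 237) - 10*√(16 + (-10)²)) = √(√((-108 - 1*7) - 237) - 10*√(16 + 100)) = √(√((-108 - 7) - 237) - 20*√29) = √(√(-115 - 237) - 20*√29) = √(√(-352) - 20*√29) = √(4*I*√22 - 20*√29) = √(-20*√29 + 4*I*√22)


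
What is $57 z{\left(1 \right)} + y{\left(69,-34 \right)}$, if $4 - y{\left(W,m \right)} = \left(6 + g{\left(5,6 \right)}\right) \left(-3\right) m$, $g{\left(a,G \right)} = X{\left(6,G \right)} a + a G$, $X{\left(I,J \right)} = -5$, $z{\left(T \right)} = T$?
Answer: $-1061$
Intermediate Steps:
$g{\left(a,G \right)} = - 5 a + G a$ ($g{\left(a,G \right)} = - 5 a + a G = - 5 a + G a$)
$y{\left(W,m \right)} = 4 + 33 m$ ($y{\left(W,m \right)} = 4 - \left(6 + 5 \left(-5 + 6\right)\right) \left(-3\right) m = 4 - \left(6 + 5 \cdot 1\right) \left(-3\right) m = 4 - \left(6 + 5\right) \left(-3\right) m = 4 - 11 \left(-3\right) m = 4 - - 33 m = 4 + 33 m$)
$57 z{\left(1 \right)} + y{\left(69,-34 \right)} = 57 \cdot 1 + \left(4 + 33 \left(-34\right)\right) = 57 + \left(4 - 1122\right) = 57 - 1118 = -1061$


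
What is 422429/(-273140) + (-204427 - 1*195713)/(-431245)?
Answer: -2082175843/3365435980 ≈ -0.61869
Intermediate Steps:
422429/(-273140) + (-204427 - 1*195713)/(-431245) = 422429*(-1/273140) + (-204427 - 195713)*(-1/431245) = -60347/39020 - 400140*(-1/431245) = -60347/39020 + 80028/86249 = -2082175843/3365435980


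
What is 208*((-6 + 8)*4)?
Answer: 1664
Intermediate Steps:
208*((-6 + 8)*4) = 208*(2*4) = 208*8 = 1664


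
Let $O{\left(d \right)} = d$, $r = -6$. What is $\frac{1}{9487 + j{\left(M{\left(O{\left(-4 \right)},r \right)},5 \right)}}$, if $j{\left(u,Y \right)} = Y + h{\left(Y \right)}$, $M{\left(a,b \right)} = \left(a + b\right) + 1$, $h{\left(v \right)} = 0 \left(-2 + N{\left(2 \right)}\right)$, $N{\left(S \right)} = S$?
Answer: $\frac{1}{9492} \approx 0.00010535$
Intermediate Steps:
$h{\left(v \right)} = 0$ ($h{\left(v \right)} = 0 \left(-2 + 2\right) = 0 \cdot 0 = 0$)
$M{\left(a,b \right)} = 1 + a + b$
$j{\left(u,Y \right)} = Y$ ($j{\left(u,Y \right)} = Y + 0 = Y$)
$\frac{1}{9487 + j{\left(M{\left(O{\left(-4 \right)},r \right)},5 \right)}} = \frac{1}{9487 + 5} = \frac{1}{9492}$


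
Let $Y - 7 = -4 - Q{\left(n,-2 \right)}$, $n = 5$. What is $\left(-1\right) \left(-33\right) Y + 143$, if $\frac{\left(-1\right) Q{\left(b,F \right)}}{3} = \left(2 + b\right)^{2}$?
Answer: $5093$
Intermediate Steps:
$Q{\left(b,F \right)} = - 3 \left(2 + b\right)^{2}$
$Y = 150$ ($Y = 7 - \left(4 - 3 \left(2 + 5\right)^{2}\right) = 7 - \left(4 - 3 \cdot 7^{2}\right) = 7 - \left(4 - 147\right) = 7 - -143 = 7 + \left(-4 + 147\right) = 7 + 143 = 150$)
$\left(-1\right) \left(-33\right) Y + 143 = \left(-1\right) \left(-33\right) 150 + 143 = 33 \cdot 150 + 143 = 4950 + 143 = 5093$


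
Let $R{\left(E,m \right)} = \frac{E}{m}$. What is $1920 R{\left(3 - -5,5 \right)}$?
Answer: $3072$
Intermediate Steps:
$1920 R{\left(3 - -5,5 \right)} = 1920 \frac{3 - -5}{5} = 1920 \left(3 + 5\right) \frac{1}{5} = 1920 \cdot 8 \cdot \frac{1}{5} = 1920 \cdot \frac{8}{5} = 3072$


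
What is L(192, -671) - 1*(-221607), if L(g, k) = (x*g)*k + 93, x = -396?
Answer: 51239172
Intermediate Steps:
L(g, k) = 93 - 396*g*k (L(g, k) = (-396*g)*k + 93 = -396*g*k + 93 = 93 - 396*g*k)
L(192, -671) - 1*(-221607) = (93 - 396*192*(-671)) - 1*(-221607) = (93 + 51017472) + 221607 = 51017565 + 221607 = 51239172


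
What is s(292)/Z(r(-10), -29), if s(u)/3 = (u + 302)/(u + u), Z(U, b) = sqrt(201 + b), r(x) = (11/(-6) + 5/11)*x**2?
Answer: 891*sqrt(43)/25112 ≈ 0.23266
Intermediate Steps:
r(x) = -91*x**2/66 (r(x) = (11*(-1/6) + 5*(1/11))*x**2 = (-11/6 + 5/11)*x**2 = -91*x**2/66)
s(u) = 3*(302 + u)/(2*u) (s(u) = 3*((u + 302)/(u + u)) = 3*((302 + u)/((2*u))) = 3*((302 + u)*(1/(2*u))) = 3*((302 + u)/(2*u)) = 3*(302 + u)/(2*u))
s(292)/Z(r(-10), -29) = (3/2 + 453/292)/(sqrt(201 - 29)) = (3/2 + 453*(1/292))/(sqrt(172)) = (3/2 + 453/292)/((2*sqrt(43))) = 891*(sqrt(43)/86)/292 = 891*sqrt(43)/25112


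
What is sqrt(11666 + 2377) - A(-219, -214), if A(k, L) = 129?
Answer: -129 + sqrt(14043) ≈ -10.497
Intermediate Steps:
sqrt(11666 + 2377) - A(-219, -214) = sqrt(11666 + 2377) - 1*129 = sqrt(14043) - 129 = -129 + sqrt(14043)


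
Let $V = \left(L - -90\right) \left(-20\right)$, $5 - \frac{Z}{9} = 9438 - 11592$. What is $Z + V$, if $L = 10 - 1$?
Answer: $17451$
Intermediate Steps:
$L = 9$ ($L = 10 - 1 = 9$)
$Z = 19431$ ($Z = 45 - 9 \left(9438 - 11592\right) = 45 - -19386 = 45 + 19386 = 19431$)
$V = -1980$ ($V = \left(9 - -90\right) \left(-20\right) = \left(9 + 90\right) \left(-20\right) = 99 \left(-20\right) = -1980$)
$Z + V = 19431 - 1980 = 17451$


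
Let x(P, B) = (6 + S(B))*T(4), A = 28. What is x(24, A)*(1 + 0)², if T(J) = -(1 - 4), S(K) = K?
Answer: 102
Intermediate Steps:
T(J) = 3 (T(J) = -1*(-3) = 3)
x(P, B) = 18 + 3*B (x(P, B) = (6 + B)*3 = 18 + 3*B)
x(24, A)*(1 + 0)² = (18 + 3*28)*(1 + 0)² = (18 + 84)*1² = 102*1 = 102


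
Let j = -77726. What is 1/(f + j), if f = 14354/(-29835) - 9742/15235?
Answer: -90907245/7065958392022 ≈ -1.2866e-5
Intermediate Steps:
f = -101867152/90907245 (f = 14354*(-1/29835) - 9742*1/15235 = -14354/29835 - 9742/15235 = -101867152/90907245 ≈ -1.1206)
1/(f + j) = 1/(-101867152/90907245 - 77726) = 1/(-7065958392022/90907245) = -90907245/7065958392022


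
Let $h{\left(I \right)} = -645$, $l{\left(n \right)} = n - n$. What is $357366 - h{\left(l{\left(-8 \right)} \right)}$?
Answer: $358011$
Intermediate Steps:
$l{\left(n \right)} = 0$
$357366 - h{\left(l{\left(-8 \right)} \right)} = 357366 - -645 = 357366 + 645 = 358011$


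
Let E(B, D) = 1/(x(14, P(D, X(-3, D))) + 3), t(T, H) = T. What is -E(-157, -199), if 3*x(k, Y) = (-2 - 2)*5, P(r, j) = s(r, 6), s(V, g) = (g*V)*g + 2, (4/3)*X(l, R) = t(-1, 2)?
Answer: 3/11 ≈ 0.27273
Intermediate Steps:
X(l, R) = -¾ (X(l, R) = (¾)*(-1) = -¾)
s(V, g) = 2 + V*g² (s(V, g) = (V*g)*g + 2 = V*g² + 2 = 2 + V*g²)
P(r, j) = 2 + 36*r (P(r, j) = 2 + r*6² = 2 + r*36 = 2 + 36*r)
x(k, Y) = -20/3 (x(k, Y) = ((-2 - 2)*5)/3 = (-4*5)/3 = (⅓)*(-20) = -20/3)
E(B, D) = -3/11 (E(B, D) = 1/(-20/3 + 3) = 1/(-11/3) = -3/11)
-E(-157, -199) = -1*(-3/11) = 3/11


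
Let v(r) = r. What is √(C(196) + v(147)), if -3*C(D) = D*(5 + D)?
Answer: 7*I*√265 ≈ 113.95*I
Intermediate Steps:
C(D) = -D*(5 + D)/3
√(C(196) + v(147)) = √(-⅓*196*(5 + 196) + 147) = √(-⅓*196*201 + 147) = √(-13132 + 147) = √(-12985) = 7*I*√265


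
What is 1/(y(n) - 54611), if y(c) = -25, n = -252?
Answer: -1/54636 ≈ -1.8303e-5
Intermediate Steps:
1/(y(n) - 54611) = 1/(-25 - 54611) = 1/(-54636) = -1/54636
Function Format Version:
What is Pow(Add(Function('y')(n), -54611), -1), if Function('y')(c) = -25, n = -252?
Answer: Rational(-1, 54636) ≈ -1.8303e-5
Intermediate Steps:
Pow(Add(Function('y')(n), -54611), -1) = Pow(Add(-25, -54611), -1) = Pow(-54636, -1) = Rational(-1, 54636)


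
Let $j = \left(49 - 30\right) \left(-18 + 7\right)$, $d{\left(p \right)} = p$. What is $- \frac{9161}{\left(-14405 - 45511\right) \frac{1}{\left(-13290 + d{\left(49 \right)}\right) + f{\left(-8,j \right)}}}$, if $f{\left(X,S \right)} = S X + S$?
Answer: $- \frac{17983043}{9986} \approx -1800.8$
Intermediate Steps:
$j = -209$ ($j = 19 \left(-11\right) = -209$)
$f{\left(X,S \right)} = S + S X$
$- \frac{9161}{\left(-14405 - 45511\right) \frac{1}{\left(-13290 + d{\left(49 \right)}\right) + f{\left(-8,j \right)}}} = - \frac{9161}{\left(-14405 - 45511\right) \frac{1}{\left(-13290 + 49\right) - 209 \left(1 - 8\right)}} = - \frac{9161}{\left(-59916\right) \frac{1}{-13241 - -1463}} = - \frac{9161}{\left(-59916\right) \frac{1}{-13241 + 1463}} = - \frac{9161}{\left(-59916\right) \frac{1}{-11778}} = - \frac{9161}{\left(-59916\right) \left(- \frac{1}{11778}\right)} = - \frac{9161}{\frac{9986}{1963}} = \left(-9161\right) \frac{1963}{9986} = - \frac{17983043}{9986}$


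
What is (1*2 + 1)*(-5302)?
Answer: -15906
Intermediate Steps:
(1*2 + 1)*(-5302) = (2 + 1)*(-5302) = 3*(-5302) = -15906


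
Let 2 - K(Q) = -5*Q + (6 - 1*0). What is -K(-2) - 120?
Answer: -106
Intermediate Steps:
K(Q) = -4 + 5*Q (K(Q) = 2 - (-5*Q + (6 - 1*0)) = 2 - (-5*Q + (6 + 0)) = 2 - (-5*Q + 6) = 2 - (6 - 5*Q) = 2 + (-6 + 5*Q) = -4 + 5*Q)
-K(-2) - 120 = -(-4 + 5*(-2)) - 120 = -(-4 - 10) - 120 = -1*(-14) - 120 = 14 - 120 = -106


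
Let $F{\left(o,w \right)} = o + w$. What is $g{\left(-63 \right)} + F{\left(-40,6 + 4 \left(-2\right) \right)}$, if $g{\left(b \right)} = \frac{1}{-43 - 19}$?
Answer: $- \frac{2605}{62} \approx -42.016$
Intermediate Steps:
$g{\left(b \right)} = - \frac{1}{62}$ ($g{\left(b \right)} = \frac{1}{-62} = - \frac{1}{62}$)
$g{\left(-63 \right)} + F{\left(-40,6 + 4 \left(-2\right) \right)} = - \frac{1}{62} + \left(-40 + \left(6 + 4 \left(-2\right)\right)\right) = - \frac{1}{62} + \left(-40 + \left(6 - 8\right)\right) = - \frac{1}{62} - 42 = - \frac{2605}{62}$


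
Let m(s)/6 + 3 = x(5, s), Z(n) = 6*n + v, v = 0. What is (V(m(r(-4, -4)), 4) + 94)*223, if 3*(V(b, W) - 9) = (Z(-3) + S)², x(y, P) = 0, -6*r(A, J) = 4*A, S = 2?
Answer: 125995/3 ≈ 41998.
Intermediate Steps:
Z(n) = 6*n (Z(n) = 6*n + 0 = 6*n)
r(A, J) = -2*A/3
m(s) = -18 (m(s) = -18 + 6*0 = -18 + 0 = -18)
V(b, W) = 283/3 (V(b, W) = 9 + (6*(-3) + 2)²/3 = 9 + (-18 + 2)²/3 = 9 + (⅓)*(-16)² = 9 + (⅓)*256 = 9 + 256/3 = 283/3)
(V(m(r(-4, -4)), 4) + 94)*223 = (283/3 + 94)*223 = (565/3)*223 = 125995/3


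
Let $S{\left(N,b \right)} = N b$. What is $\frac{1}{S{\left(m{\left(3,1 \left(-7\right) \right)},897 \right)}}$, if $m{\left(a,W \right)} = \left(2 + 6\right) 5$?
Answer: $\frac{1}{35880} \approx 2.7871 \cdot 10^{-5}$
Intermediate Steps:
$m{\left(a,W \right)} = 40$ ($m{\left(a,W \right)} = 8 \cdot 5 = 40$)
$\frac{1}{S{\left(m{\left(3,1 \left(-7\right) \right)},897 \right)}} = \frac{1}{40 \cdot 897} = \frac{1}{35880}$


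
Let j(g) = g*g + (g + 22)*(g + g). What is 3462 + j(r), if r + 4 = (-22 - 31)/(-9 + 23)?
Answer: 647051/196 ≈ 3301.3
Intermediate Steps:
r = -109/14 (r = -4 + (-22 - 31)/(-9 + 23) = -4 - 53/14 = -109/14 ≈ -7.7857)
j(g) = g**2 + 2*g*(22 + g) (j(g) = g**2 + (22 + g)*(2*g) = g**2 + 2*g*(22 + g))
3462 + j(r) = 3462 - 109*(44 + 3*(-109/14))/14 = 3462 - 109*(44 - 327/14)/14 = 3462 - 109/14*289/14 = 3462 - 31501/196 = 647051/196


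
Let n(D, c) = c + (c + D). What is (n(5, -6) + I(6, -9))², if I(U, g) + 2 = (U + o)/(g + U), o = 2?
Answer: 1225/9 ≈ 136.11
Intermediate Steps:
I(U, g) = -2 + (2 + U)/(U + g) (I(U, g) = -2 + (U + 2)/(g + U) = -2 + (2 + U)/(U + g))
n(D, c) = D + 2*c (n(D, c) = c + (D + c) = D + 2*c)
(n(5, -6) + I(6, -9))² = ((5 + 2*(-6)) + (2 - 1*6 - 2*(-9))/(6 - 9))² = ((5 - 12) + (2 - 6 + 18)/(-3))² = (-7 - ⅓*14)² = (-7 - 14/3)² = (-35/3)² = 1225/9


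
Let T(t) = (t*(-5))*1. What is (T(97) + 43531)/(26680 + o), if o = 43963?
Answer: 43046/70643 ≈ 0.60935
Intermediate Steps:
T(t) = -5*t (T(t) = -5*t*1 = -5*t)
(T(97) + 43531)/(26680 + o) = (-5*97 + 43531)/(26680 + 43963) = (-485 + 43531)/70643 = 43046*(1/70643) = 43046/70643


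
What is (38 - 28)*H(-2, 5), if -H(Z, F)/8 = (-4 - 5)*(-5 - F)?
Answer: -7200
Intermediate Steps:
H(Z, F) = -360 - 72*F (H(Z, F) = -8*(-4 - 5)*(-5 - F) = -(-72)*(-5 - F) = -8*(45 + 9*F) = -360 - 72*F)
(38 - 28)*H(-2, 5) = (38 - 28)*(-360 - 72*5) = 10*(-360 - 360) = 10*(-720) = -7200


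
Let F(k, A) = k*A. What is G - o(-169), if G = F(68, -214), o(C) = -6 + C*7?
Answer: -13363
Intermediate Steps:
o(C) = -6 + 7*C
F(k, A) = A*k
G = -14552 (G = -214*68 = -14552)
G - o(-169) = -14552 - (-6 + 7*(-169)) = -14552 - (-6 - 1183) = -14552 - 1*(-1189) = -14552 + 1189 = -13363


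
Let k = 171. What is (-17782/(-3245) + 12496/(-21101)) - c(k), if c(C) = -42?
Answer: 3210523752/68472745 ≈ 46.888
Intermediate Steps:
(-17782/(-3245) + 12496/(-21101)) - c(k) = (-17782/(-3245) + 12496/(-21101)) - 1*(-42) = (-17782*(-1/3245) + 12496*(-1/21101)) + 42 = (17782/3245 - 12496/21101) + 42 = 334668462/68472745 + 42 = 3210523752/68472745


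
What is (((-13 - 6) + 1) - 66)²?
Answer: 7056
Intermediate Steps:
(((-13 - 6) + 1) - 66)² = ((-19 + 1) - 66)² = (-18 - 66)² = (-84)² = 7056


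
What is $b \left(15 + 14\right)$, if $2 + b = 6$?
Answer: $116$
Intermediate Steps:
$b = 4$ ($b = -2 + 6 = 4$)
$b \left(15 + 14\right) = 4 \left(15 + 14\right) = 4 \cdot 29 = 116$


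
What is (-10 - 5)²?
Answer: 225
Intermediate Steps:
(-10 - 5)² = (-15)² = 225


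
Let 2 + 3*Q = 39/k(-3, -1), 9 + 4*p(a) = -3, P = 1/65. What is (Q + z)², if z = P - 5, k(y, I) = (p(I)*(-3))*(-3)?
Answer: 115842169/3080025 ≈ 37.611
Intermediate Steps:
P = 1/65 ≈ 0.015385
p(a) = -3 (p(a) = -9/4 + (¼)*(-3) = -9/4 - ¾ = -3)
k(y, I) = -27 (k(y, I) = -3*(-3)*(-3) = 9*(-3) = -27)
Q = -31/27 (Q = -⅔ + (39/(-27))/3 = -⅔ + (39*(-1/27))/3 = -⅔ + (⅓)*(-13/9) = -⅔ - 13/27 = -31/27 ≈ -1.1481)
z = -324/65 (z = 1/65 - 5 = -324/65 ≈ -4.9846)
(Q + z)² = (-31/27 - 324/65)² = (-10763/1755)² = 115842169/3080025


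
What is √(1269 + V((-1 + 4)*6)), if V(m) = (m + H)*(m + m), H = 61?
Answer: 3*√457 ≈ 64.133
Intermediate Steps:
V(m) = 2*m*(61 + m) (V(m) = (m + 61)*(m + m) = (61 + m)*(2*m) = 2*m*(61 + m))
√(1269 + V((-1 + 4)*6)) = √(1269 + 2*((-1 + 4)*6)*(61 + (-1 + 4)*6)) = √(1269 + 2*(3*6)*(61 + 3*6)) = √(1269 + 2*18*(61 + 18)) = √(1269 + 2*18*79) = √(1269 + 2844) = √4113 = 3*√457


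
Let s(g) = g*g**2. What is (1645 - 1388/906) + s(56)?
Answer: 80298539/453 ≈ 1.7726e+5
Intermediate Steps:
s(g) = g**3
(1645 - 1388/906) + s(56) = (1645 - 1388/906) + 56**3 = (1645 - 1388*1/906) + 175616 = (1645 - 694/453) + 175616 = 744491/453 + 175616 = 80298539/453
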